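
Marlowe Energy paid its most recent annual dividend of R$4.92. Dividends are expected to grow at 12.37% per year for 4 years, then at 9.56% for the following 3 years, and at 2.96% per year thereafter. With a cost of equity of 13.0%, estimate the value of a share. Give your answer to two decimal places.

R$77.95

Three-stage DDM. Project D₁…D_7; terminal Gordon value at t=7 with g = 0.0296; discount at r = 0.13.
D_1 = 5.5286
D_2 = 6.2125
D_3 = 6.9810
D_4 = 7.8445
D_5 = 8.5945
D_6 = 9.4161
D_7 = 10.3163
TV_7 = 10.6216/(0.13−0.0296) = 105.7931
P₀ = Σ Dₜ/(1+r)ᵗ + TV_7/(1+r)^7 = 77.9482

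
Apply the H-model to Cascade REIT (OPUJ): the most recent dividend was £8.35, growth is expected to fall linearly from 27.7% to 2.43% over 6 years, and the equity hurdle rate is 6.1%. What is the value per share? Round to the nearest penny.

H-model: P₀ = D₀[(1+g_L) + H(g_S−g_L)]/(r−g_L), with H = 6/2 = 3.
P₀ = 8.35 × [(1+0.0243) + 3×(0.277−0.0243)] / (0.061−0.0243)
   = 8.35 × 1.7824 / 0.0367 = 405.5324

£405.53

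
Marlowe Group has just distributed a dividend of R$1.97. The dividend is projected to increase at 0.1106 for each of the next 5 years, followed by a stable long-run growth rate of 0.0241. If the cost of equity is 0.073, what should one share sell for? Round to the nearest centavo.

R$59.95

Two-stage DDM. Project D₁…D_5 at 0.1106, terminal growth 0.0241, discount at r = 0.073.
D_1 = 2.1879
D_2 = 2.4299
D_3 = 2.6986
D_4 = 2.9971
D_5 = 3.3285
Terminal value at t=5: TV = D_6/(r−g) = 3.4088/(0.073−0.0241) = 69.7089
P₀ = 2.1879/(1+0.073)^1 + 2.4299/(1+0.073)^2 + 2.6986/(1+0.073)^3 + 2.9971/(1+0.073)^4 + 3.3285/(1+0.073)^5 + 69.7089/(1+0.073)^5 = 59.9457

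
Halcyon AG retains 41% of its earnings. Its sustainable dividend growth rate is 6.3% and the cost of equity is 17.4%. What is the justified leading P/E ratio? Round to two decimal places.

Payout ratio b = 1 − 0.41 = 0.59.
Justified leading P/E = b/(r−g) = 0.59/(0.174−0.063) = 5.3153

5.32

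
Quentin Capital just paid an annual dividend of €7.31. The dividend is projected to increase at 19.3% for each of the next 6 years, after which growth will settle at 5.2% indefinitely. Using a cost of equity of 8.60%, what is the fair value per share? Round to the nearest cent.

Two-stage DDM. Project D₁…D_6 at 0.193, terminal growth 0.052, discount at r = 0.086.
D_1 = 8.7208
D_2 = 10.4040
D_3 = 12.4119
D_4 = 14.8074
D_5 = 17.6652
D_6 = 21.0746
Terminal value at t=6: TV = D_7/(r−g) = 22.1705/(0.086−0.052) = 652.0740
P₀ = 8.7208/(1+0.086)^1 + 10.4040/(1+0.086)^2 + 12.4119/(1+0.086)^3 + 14.8074/(1+0.086)^4 + 17.6652/(1+0.086)^5 + 21.0746/(1+0.086)^6 + 652.0740/(1+0.086)^6 = 459.2106

€459.21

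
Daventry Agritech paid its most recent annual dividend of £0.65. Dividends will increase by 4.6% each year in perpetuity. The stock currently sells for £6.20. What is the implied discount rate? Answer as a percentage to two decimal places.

15.57%

Rearranging the constant-growth DDM: r = D₁/P₀ + g.
D₁ = 0.65 × (1 + 0.046) = 0.6799.
r = 0.6799 / 6.20 + 0.046 = 0.10966 + 0.046 = 0.15566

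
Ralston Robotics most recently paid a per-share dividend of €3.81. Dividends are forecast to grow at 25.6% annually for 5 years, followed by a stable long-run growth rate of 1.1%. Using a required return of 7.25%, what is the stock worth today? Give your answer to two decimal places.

€169.33

Two-stage DDM. Project D₁…D_5 at 0.256, terminal growth 0.011, discount at r = 0.0725.
D_1 = 4.7854
D_2 = 6.0104
D_3 = 7.5491
D_4 = 9.4816
D_5 = 11.9089
Terminal value at t=5: TV = D_6/(r−g) = 12.0399/(0.0725−0.011) = 195.7714
P₀ = 4.7854/(1+0.0725)^1 + 6.0104/(1+0.0725)^2 + 7.5491/(1+0.0725)^3 + 9.4816/(1+0.0725)^4 + 11.9089/(1+0.0725)^5 + 195.7714/(1+0.0725)^5 = 169.3282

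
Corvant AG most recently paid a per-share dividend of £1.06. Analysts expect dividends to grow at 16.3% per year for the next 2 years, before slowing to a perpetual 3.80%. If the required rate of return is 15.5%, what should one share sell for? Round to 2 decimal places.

£11.68

Two-stage DDM. Project D₁…D_2 at 0.163, terminal growth 0.038, discount at r = 0.155.
D_1 = 1.2328
D_2 = 1.4337
Terminal value at t=2: TV = D_3/(r−g) = 1.4882/(0.155−0.038) = 12.7197
P₀ = 1.2328/(1+0.155)^1 + 1.4337/(1+0.155)^2 + 12.7197/(1+0.155)^2 = 11.6769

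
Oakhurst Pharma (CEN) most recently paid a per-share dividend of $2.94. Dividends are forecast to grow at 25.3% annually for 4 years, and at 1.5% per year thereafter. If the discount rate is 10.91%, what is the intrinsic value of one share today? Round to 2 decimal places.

$67.76

Two-stage DDM. Project D₁…D_4 at 0.253, terminal growth 0.015, discount at r = 0.1091.
D_1 = 3.6838
D_2 = 4.6158
D_3 = 5.7836
D_4 = 7.2469
Terminal value at t=4: TV = D_5/(r−g) = 7.3556/(0.1091−0.015) = 78.1678
P₀ = 3.6838/(1+0.1091)^1 + 4.6158/(1+0.1091)^2 + 5.7836/(1+0.1091)^3 + 7.2469/(1+0.1091)^4 + 78.1678/(1+0.1091)^4 = 67.7613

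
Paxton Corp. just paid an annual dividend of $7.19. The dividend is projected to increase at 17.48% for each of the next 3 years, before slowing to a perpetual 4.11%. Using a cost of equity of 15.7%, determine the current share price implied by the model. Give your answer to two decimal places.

Two-stage DDM. Project D₁…D_3 at 0.1748, terminal growth 0.0411, discount at r = 0.157.
D_1 = 8.4468
D_2 = 9.9233
D_3 = 11.6579
Terminal value at t=3: TV = D_4/(r−g) = 12.1371/(0.157−0.0411) = 104.7200
P₀ = 8.4468/(1+0.157)^1 + 9.9233/(1+0.157)^2 + 11.6579/(1+0.157)^3 + 104.7200/(1+0.157)^3 = 89.8534

$89.85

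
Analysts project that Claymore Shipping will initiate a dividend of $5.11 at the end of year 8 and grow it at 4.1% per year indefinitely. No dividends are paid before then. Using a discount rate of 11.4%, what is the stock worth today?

Deferred-dividend DDM. At t=7 the remaining stream is a growing perpetuity with first payment D_8 = 5.11.
V_7 = D_8/(r−g) = 5.11/(0.114−0.041) = 70.0000
P₀ = V_7/(1+r)^7 = 70.0000/(1+0.114)^7 = 32.8777

$32.88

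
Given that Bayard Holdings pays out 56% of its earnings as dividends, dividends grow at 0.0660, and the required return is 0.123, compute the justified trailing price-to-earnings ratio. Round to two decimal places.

Justified trailing P/E = b(1+g)/(r−g) = 0.56×(1+0.066)/(0.123−0.066) = 10.4730

10.47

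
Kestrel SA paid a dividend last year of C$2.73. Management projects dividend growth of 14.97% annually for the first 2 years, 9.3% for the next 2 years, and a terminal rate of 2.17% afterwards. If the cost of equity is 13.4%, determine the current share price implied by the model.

Three-stage DDM. Project D₁…D_4; terminal Gordon value at t=4 with g = 0.0217; discount at r = 0.134.
D_1 = 3.1387
D_2 = 3.6085
D_3 = 3.9441
D_4 = 4.3109
TV_4 = 4.4045/(0.134−0.0217) = 39.2207
P₀ = Σ Dₜ/(1+r)ᵗ + TV_4/(1+r)^4 = 34.6026

C$34.60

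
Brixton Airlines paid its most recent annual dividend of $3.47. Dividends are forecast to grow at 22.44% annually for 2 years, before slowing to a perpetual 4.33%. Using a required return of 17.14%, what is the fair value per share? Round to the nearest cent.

$38.29

Two-stage DDM. Project D₁…D_2 at 0.2244, terminal growth 0.0433, discount at r = 0.1714.
D_1 = 4.2487
D_2 = 5.2021
Terminal value at t=2: TV = D_3/(r−g) = 5.4273/(0.1714−0.0433) = 42.3678
P₀ = 4.2487/(1+0.1714)^1 + 5.2021/(1+0.1714)^2 + 42.3678/(1+0.1714)^2 = 38.2944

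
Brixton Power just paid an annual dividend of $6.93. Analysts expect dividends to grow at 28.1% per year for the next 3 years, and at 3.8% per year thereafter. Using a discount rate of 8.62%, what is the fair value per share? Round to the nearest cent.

Two-stage DDM. Project D₁…D_3 at 0.281, terminal growth 0.038, discount at r = 0.0862.
D_1 = 8.8773
D_2 = 11.3719
D_3 = 14.5674
Terminal value at t=3: TV = D_4/(r−g) = 15.1209/(0.0862−0.038) = 313.7119
P₀ = 8.8773/(1+0.0862)^1 + 11.3719/(1+0.0862)^2 + 14.5674/(1+0.0862)^3 + 313.7119/(1+0.0862)^3 = 273.9730

$273.97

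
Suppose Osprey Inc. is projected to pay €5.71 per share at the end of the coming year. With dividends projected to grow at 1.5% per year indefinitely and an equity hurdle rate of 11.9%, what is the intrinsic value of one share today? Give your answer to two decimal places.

Gordon growth model: P₀ = D₁/(r − g), with D₁ = 5.71 given directly.
P₀ = 5.7100 / (0.119 − 0.015) = 5.7100 / 0.104 = 54.9038

€54.90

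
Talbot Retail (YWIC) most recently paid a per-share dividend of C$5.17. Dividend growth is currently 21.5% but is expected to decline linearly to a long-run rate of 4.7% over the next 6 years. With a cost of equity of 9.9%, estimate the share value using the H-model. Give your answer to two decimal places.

H-model: P₀ = D₀[(1+g_L) + H(g_S−g_L)]/(r−g_L), with H = 6/2 = 3.
P₀ = 5.17 × [(1+0.047) + 3×(0.215−0.047)] / (0.099−0.047)
   = 5.17 × 1.5510 / 0.052 = 154.2052

C$154.21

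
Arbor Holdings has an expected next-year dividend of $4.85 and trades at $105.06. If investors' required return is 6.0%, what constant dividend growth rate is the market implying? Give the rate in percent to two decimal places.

1.38%

From P₀ = D₁/(r − g), the implied growth is g = r − D₁/P₀.
g = 0.06 − 4.85/105.06 = 0.06 − 0.04616 = 0.01384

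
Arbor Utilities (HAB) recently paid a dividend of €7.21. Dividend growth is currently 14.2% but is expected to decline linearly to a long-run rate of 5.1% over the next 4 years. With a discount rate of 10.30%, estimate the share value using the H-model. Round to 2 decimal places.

H-model: P₀ = D₀[(1+g_L) + H(g_S−g_L)]/(r−g_L), with H = 4/2 = 2.
P₀ = 7.21 × [(1+0.051) + 2×(0.142−0.051)] / (0.103−0.051)
   = 7.21 × 1.2330 / 0.052 = 170.9602

€170.96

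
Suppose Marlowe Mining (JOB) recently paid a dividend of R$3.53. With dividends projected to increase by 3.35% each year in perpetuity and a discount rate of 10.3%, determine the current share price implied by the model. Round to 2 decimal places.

Gordon growth model: P₀ = D₁/(r − g). D₁ = 3.53 × (1 + 0.0335) = 3.6483.
P₀ = 3.6483 / (0.103 − 0.0335) = 3.6483 / 0.0695 = 52.4929

R$52.49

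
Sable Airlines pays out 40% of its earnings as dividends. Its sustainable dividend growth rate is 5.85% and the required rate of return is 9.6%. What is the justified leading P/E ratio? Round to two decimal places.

10.67

Justified leading P/E = b/(r−g) = 0.40/(0.096−0.0585) = 10.6667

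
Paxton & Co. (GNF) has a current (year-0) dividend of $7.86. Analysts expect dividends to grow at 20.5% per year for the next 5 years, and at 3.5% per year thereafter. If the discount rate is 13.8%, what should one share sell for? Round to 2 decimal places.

Two-stage DDM. Project D₁…D_5 at 0.205, terminal growth 0.035, discount at r = 0.138.
D_1 = 9.4713
D_2 = 11.4129
D_3 = 13.7526
D_4 = 16.5718
D_5 = 19.9691
Terminal value at t=5: TV = D_6/(r−g) = 20.6680/(0.138−0.035) = 200.6600
P₀ = 9.4713/(1+0.138)^1 + 11.4129/(1+0.138)^2 + 13.7526/(1+0.138)^3 + 16.5718/(1+0.138)^4 + 19.9691/(1+0.138)^5 + 200.6600/(1+0.138)^5 = 151.9465

$151.95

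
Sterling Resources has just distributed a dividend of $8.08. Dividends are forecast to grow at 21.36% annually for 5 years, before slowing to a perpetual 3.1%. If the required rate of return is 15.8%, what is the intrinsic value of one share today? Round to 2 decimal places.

Two-stage DDM. Project D₁…D_5 at 0.2136, terminal growth 0.031, discount at r = 0.158.
D_1 = 9.8059
D_2 = 11.9004
D_3 = 14.4424
D_4 = 17.5272
D_5 = 21.2711
Terminal value at t=5: TV = D_6/(r−g) = 21.9305/(0.158−0.031) = 172.6808
P₀ = 9.8059/(1+0.158)^1 + 11.9004/(1+0.158)^2 + 14.4424/(1+0.158)^3 + 17.5272/(1+0.158)^4 + 21.2711/(1+0.158)^5 + 172.6808/(1+0.158)^5 = 129.5335

$129.53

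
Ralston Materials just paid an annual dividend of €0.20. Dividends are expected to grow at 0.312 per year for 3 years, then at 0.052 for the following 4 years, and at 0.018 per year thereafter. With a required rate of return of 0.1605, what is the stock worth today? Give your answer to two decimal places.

€3.07

Three-stage DDM. Project D₁…D_7; terminal Gordon value at t=7 with g = 0.018; discount at r = 0.1605.
D_1 = 0.2624
D_2 = 0.3443
D_3 = 0.4517
D_4 = 0.4752
D_5 = 0.4999
D_6 = 0.5259
D_7 = 0.5532
TV_7 = 0.5632/(0.1605−0.018) = 3.9521
P₀ = Σ Dₜ/(1+r)ᵗ + TV_7/(1+r)^7 = 3.0748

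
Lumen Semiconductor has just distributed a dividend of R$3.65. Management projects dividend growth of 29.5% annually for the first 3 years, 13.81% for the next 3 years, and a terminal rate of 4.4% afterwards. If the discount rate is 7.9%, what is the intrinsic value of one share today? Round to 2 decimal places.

R$257.90

Three-stage DDM. Project D₁…D_6; terminal Gordon value at t=6 with g = 0.044; discount at r = 0.079.
D_1 = 4.7268
D_2 = 6.1211
D_3 = 7.9269
D_4 = 9.0216
D_5 = 10.2675
D_6 = 11.6854
TV_6 = 12.1996/(0.079−0.044) = 348.5587
P₀ = Σ Dₜ/(1+r)ᵗ + TV_6/(1+r)^6 = 257.9046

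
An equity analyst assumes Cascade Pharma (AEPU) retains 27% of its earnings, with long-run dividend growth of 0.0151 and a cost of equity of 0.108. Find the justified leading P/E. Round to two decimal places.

7.86

Payout ratio b = 1 − 0.27 = 0.73.
Justified leading P/E = b/(r−g) = 0.73/(0.108−0.0151) = 7.8579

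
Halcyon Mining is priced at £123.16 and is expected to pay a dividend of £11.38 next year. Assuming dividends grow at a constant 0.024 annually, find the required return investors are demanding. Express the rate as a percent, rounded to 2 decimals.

Rearranging the constant-growth DDM: r = D₁/P₀ + g.
r = 11.3800 / 123.16 + 0.024 = 0.09240 + 0.024 = 0.11640

11.64%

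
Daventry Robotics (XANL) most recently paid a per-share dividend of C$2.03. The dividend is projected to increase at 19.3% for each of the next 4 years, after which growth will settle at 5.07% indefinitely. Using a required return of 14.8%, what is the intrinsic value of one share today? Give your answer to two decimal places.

C$34.51

Two-stage DDM. Project D₁…D_4 at 0.193, terminal growth 0.0507, discount at r = 0.148.
D_1 = 2.4218
D_2 = 2.8892
D_3 = 3.4468
D_4 = 4.1120
Terminal value at t=4: TV = D_5/(r−g) = 4.3205/(0.148−0.0507) = 44.4042
P₀ = 2.4218/(1+0.148)^1 + 2.8892/(1+0.148)^2 + 3.4468/(1+0.148)^3 + 4.1120/(1+0.148)^4 + 44.4042/(1+0.148)^4 = 34.5131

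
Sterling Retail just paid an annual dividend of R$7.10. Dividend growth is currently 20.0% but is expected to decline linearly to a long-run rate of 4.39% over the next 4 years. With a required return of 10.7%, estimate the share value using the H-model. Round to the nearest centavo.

R$152.59

H-model: P₀ = D₀[(1+g_L) + H(g_S−g_L)]/(r−g_L), with H = 4/2 = 2.
P₀ = 7.10 × [(1+0.0439) + 2×(0.2−0.0439)] / (0.107−0.0439)
   = 7.10 × 1.3561 / 0.0631 = 152.5881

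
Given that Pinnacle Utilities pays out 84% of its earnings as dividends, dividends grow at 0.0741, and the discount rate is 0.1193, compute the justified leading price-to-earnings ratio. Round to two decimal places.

18.58

Justified leading P/E = b/(r−g) = 0.84/(0.1193−0.0741) = 18.5841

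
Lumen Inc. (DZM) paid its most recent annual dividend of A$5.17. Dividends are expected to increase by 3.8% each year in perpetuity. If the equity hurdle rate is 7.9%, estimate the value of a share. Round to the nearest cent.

A$130.89

Gordon growth model: P₀ = D₁/(r − g). D₁ = 5.17 × (1 + 0.038) = 5.3665.
P₀ = 5.3665 / (0.079 − 0.038) = 5.3665 / 0.041 = 130.8893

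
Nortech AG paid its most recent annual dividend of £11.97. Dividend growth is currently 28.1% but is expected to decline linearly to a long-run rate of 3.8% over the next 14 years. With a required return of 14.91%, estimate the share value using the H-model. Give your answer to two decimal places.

H-model: P₀ = D₀[(1+g_L) + H(g_S−g_L)]/(r−g_L), with H = 14/2 = 7.
P₀ = 11.97 × [(1+0.038) + 7×(0.281−0.038)] / (0.1491−0.038)
   = 11.97 × 2.7390 / 0.1111 = 295.1020

£295.10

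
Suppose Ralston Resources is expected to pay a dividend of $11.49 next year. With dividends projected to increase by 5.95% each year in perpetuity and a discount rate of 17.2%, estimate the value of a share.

$102.13

Gordon growth model: P₀ = D₁/(r − g), with D₁ = 11.49 given directly.
P₀ = 11.4900 / (0.172 − 0.0595) = 11.4900 / 0.1125 = 102.1333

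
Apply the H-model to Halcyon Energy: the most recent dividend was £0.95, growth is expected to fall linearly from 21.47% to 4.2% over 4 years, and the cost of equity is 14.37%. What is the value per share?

£12.96

H-model: P₀ = D₀[(1+g_L) + H(g_S−g_L)]/(r−g_L), with H = 4/2 = 2.
P₀ = 0.95 × [(1+0.042) + 2×(0.2147−0.042)] / (0.1437−0.042)
   = 0.95 × 1.3874 / 0.1017 = 12.9600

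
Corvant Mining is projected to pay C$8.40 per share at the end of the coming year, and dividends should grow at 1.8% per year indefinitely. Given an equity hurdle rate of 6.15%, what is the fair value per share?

C$193.10

Gordon growth model: P₀ = D₁/(r − g), with D₁ = 8.40 given directly.
P₀ = 8.4000 / (0.0615 − 0.018) = 8.4000 / 0.0435 = 193.1034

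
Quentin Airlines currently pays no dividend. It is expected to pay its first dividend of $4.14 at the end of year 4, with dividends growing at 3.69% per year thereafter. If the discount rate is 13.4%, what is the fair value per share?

Deferred-dividend DDM. At t=3 the remaining stream is a growing perpetuity with first payment D_4 = 4.14.
V_3 = D_4/(r−g) = 4.14/(0.134−0.0369) = 42.6365
P₀ = V_3/(1+r)^3 = 42.6365/(1+0.134)^3 = 29.2376

$29.24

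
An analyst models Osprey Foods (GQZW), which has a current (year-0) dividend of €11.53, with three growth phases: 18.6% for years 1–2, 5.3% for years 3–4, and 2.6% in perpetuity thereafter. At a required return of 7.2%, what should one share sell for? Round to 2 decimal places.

Three-stage DDM. Project D₁…D_4; terminal Gordon value at t=4 with g = 0.026; discount at r = 0.072.
D_1 = 13.6746
D_2 = 16.2181
D_3 = 17.0776
D_4 = 17.9827
TV_4 = 18.4503/(0.072−0.026) = 401.0929
P₀ = Σ Dₜ/(1+r)ᵗ + TV_4/(1+r)^4 = 358.0629

€358.06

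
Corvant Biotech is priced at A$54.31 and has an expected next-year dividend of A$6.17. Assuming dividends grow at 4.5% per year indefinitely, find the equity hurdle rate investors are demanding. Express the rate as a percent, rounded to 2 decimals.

Rearranging the constant-growth DDM: r = D₁/P₀ + g.
r = 6.1700 / 54.31 + 0.045 = 0.11361 + 0.045 = 0.15861

15.86%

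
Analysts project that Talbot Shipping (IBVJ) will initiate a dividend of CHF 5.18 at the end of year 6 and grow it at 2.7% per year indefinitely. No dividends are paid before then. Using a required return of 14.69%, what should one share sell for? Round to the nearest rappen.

CHF 21.77

Deferred-dividend DDM. At t=5 the remaining stream is a growing perpetuity with first payment D_6 = 5.18.
V_5 = D_6/(r−g) = 5.18/(0.1469−0.027) = 43.2027
P₀ = V_5/(1+r)^5 = 43.2027/(1+0.1469)^5 = 21.7712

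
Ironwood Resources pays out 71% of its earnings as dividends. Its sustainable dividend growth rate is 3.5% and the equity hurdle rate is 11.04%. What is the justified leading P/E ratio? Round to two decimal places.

Justified leading P/E = b/(r−g) = 0.71/(0.1104−0.035) = 9.4164

9.42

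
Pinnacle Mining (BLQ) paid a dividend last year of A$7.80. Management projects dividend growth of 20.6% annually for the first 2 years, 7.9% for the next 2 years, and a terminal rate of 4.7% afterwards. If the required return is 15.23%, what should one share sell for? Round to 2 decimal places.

A$106.69

Three-stage DDM. Project D₁…D_4; terminal Gordon value at t=4 with g = 0.047; discount at r = 0.1523.
D_1 = 9.4068
D_2 = 11.3446
D_3 = 12.2408
D_4 = 13.2078
TV_4 = 13.8286/(0.1523−0.047) = 131.3259
P₀ = Σ Dₜ/(1+r)ᵗ + TV_4/(1+r)^4 = 106.6877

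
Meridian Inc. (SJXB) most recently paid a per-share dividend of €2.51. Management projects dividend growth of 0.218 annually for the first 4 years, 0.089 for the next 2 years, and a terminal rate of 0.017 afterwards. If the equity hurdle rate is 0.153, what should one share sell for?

Three-stage DDM. Project D₁…D_6; terminal Gordon value at t=6 with g = 0.017; discount at r = 0.153.
D_1 = 3.0572
D_2 = 3.7236
D_3 = 4.5354
D_4 = 5.5241
D_5 = 6.0158
D_6 = 6.5512
TV_6 = 6.6625/(0.153−0.017) = 48.9892
P₀ = Σ Dₜ/(1+r)ᵗ + TV_6/(1+r)^6 = 38.1285

€38.13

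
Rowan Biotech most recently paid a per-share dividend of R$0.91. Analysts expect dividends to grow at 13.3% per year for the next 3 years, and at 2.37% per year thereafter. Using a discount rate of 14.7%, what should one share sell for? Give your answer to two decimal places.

R$9.95

Two-stage DDM. Project D₁…D_3 at 0.133, terminal growth 0.0237, discount at r = 0.147.
D_1 = 1.0310
D_2 = 1.1682
D_3 = 1.3235
Terminal value at t=3: TV = D_4/(r−g) = 1.3549/(0.147−0.0237) = 10.9886
P₀ = 1.0310/(1+0.147)^1 + 1.1682/(1+0.147)^2 + 1.3235/(1+0.147)^3 + 10.9886/(1+0.147)^3 = 9.9459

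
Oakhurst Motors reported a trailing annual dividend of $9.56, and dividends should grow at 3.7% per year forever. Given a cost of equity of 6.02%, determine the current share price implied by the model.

Gordon growth model: P₀ = D₁/(r − g). D₁ = 9.56 × (1 + 0.037) = 9.9137.
P₀ = 9.9137 / (0.0602 − 0.037) = 9.9137 / 0.0232 = 427.3155

$427.32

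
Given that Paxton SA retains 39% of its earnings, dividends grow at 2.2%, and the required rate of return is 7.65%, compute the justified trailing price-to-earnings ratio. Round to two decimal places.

11.44

Payout ratio b = 1 − 0.39 = 0.61.
Justified trailing P/E = b(1+g)/(r−g) = 0.61×(1+0.022)/(0.0765−0.022) = 11.4389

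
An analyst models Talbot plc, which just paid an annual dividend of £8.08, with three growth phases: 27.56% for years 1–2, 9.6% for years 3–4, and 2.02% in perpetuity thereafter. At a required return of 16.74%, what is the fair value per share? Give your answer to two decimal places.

£94.97

Three-stage DDM. Project D₁…D_4; terminal Gordon value at t=4 with g = 0.0202; discount at r = 0.1674.
D_1 = 10.3068
D_2 = 13.1474
D_3 = 14.4096
D_4 = 15.7929
TV_4 = 16.1119/(0.1674−0.0202) = 109.4559
P₀ = Σ Dₜ/(1+r)ᵗ + TV_4/(1+r)^4 = 94.9697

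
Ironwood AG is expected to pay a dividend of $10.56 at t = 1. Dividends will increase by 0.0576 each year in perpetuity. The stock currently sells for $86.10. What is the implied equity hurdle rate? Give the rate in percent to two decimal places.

Rearranging the constant-growth DDM: r = D₁/P₀ + g.
r = 10.5600 / 86.10 + 0.0576 = 0.12265 + 0.0576 = 0.18025

18.02%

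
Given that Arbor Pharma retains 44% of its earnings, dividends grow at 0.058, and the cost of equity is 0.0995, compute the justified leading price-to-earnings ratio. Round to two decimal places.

13.49

Payout ratio b = 1 − 0.44 = 0.56.
Justified leading P/E = b/(r−g) = 0.56/(0.0995−0.058) = 13.4940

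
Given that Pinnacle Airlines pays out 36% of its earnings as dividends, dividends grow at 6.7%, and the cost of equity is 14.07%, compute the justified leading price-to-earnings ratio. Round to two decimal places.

Justified leading P/E = b/(r−g) = 0.36/(0.1407−0.067) = 4.8847

4.88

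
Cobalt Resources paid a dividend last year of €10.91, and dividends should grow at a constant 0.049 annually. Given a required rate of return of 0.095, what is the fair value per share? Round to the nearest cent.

€248.80

Gordon growth model: P₀ = D₁/(r − g). D₁ = 10.91 × (1 + 0.049) = 11.4446.
P₀ = 11.4446 / (0.095 − 0.049) = 11.4446 / 0.046 = 248.7954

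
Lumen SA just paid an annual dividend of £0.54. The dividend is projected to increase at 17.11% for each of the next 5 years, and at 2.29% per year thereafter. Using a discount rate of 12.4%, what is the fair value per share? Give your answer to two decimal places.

Two-stage DDM. Project D₁…D_5 at 0.1711, terminal growth 0.0229, discount at r = 0.124.
D_1 = 0.6324
D_2 = 0.7406
D_3 = 0.8673
D_4 = 1.0157
D_5 = 1.1895
Terminal value at t=5: TV = D_6/(r−g) = 1.2167/(0.124−0.0229) = 12.0350
P₀ = 0.6324/(1+0.124)^1 + 0.7406/(1+0.124)^2 + 0.8673/(1+0.124)^3 + 1.0157/(1+0.124)^4 + 1.1895/(1+0.124)^5 + 12.0350/(1+0.124)^5 = 9.7673

£9.77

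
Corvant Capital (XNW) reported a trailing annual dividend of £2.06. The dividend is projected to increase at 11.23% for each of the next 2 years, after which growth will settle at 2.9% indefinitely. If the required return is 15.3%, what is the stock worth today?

£19.81

Two-stage DDM. Project D₁…D_2 at 0.1123, terminal growth 0.029, discount at r = 0.153.
D_1 = 2.2913
D_2 = 2.5487
Terminal value at t=2: TV = D_3/(r−g) = 2.6226/(0.153−0.029) = 21.1497
P₀ = 2.2913/(1+0.153)^1 + 2.5487/(1+0.153)^2 + 21.1497/(1+0.153)^2 = 19.8135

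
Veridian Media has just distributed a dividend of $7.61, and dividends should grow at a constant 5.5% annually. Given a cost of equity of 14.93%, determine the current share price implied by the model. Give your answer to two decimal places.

Gordon growth model: P₀ = D₁/(r − g). D₁ = 7.61 × (1 + 0.055) = 8.0285.
P₀ = 8.0285 / (0.1493 − 0.055) = 8.0285 / 0.0943 = 85.1384

$85.14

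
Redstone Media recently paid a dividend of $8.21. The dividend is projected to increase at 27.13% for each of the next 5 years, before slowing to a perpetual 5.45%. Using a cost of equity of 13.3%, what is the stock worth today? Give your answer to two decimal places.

$254.92

Two-stage DDM. Project D₁…D_5 at 0.2713, terminal growth 0.0545, discount at r = 0.133.
D_1 = 10.4374
D_2 = 13.2690
D_3 = 16.8689
D_4 = 21.4455
D_5 = 27.2636
Terminal value at t=5: TV = D_6/(r−g) = 28.7495/(0.133−0.0545) = 366.2354
P₀ = 10.4374/(1+0.133)^1 + 13.2690/(1+0.133)^2 + 16.8689/(1+0.133)^3 + 21.4455/(1+0.133)^4 + 27.2636/(1+0.133)^5 + 366.2354/(1+0.133)^5 = 254.9242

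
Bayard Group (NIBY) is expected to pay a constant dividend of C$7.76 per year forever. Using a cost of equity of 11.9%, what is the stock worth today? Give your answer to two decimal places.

Zero-growth DDM (perpetuity): P₀ = D/r = 7.76 / 0.119 = 65.2101

C$65.21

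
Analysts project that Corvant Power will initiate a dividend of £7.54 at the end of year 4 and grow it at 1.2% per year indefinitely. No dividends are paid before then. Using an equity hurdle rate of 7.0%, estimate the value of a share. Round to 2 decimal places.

Deferred-dividend DDM. At t=3 the remaining stream is a growing perpetuity with first payment D_4 = 7.54.
V_3 = D_4/(r−g) = 7.54/(0.07−0.012) = 130.0000
P₀ = V_3/(1+r)^3 = 130.0000/(1+0.07)^3 = 106.1187

£106.12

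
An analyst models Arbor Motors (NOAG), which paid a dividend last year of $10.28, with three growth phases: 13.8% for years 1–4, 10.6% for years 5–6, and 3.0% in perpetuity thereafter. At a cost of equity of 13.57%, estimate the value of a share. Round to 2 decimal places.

$157.02

Three-stage DDM. Project D₁…D_6; terminal Gordon value at t=6 with g = 0.03; discount at r = 0.1357.
D_1 = 11.6986
D_2 = 13.3131
D_3 = 15.1503
D_4 = 17.2410
D_5 = 19.0685
D_6 = 21.0898
TV_6 = 21.7225/(0.1357−0.03) = 205.5108
P₀ = Σ Dₜ/(1+r)ᵗ + TV_6/(1+r)^6 = 157.0249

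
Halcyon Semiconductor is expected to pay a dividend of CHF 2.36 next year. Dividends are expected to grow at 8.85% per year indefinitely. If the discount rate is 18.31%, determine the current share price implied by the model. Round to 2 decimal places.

CHF 24.95

Gordon growth model: P₀ = D₁/(r − g), with D₁ = 2.36 given directly.
P₀ = 2.3600 / (0.1831 − 0.0885) = 2.3600 / 0.0946 = 24.9471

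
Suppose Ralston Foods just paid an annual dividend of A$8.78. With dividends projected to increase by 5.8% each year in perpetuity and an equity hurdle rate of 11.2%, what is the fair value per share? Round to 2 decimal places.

A$172.02

Gordon growth model: P₀ = D₁/(r − g). D₁ = 8.78 × (1 + 0.058) = 9.2892.
P₀ = 9.2892 / (0.112 − 0.058) = 9.2892 / 0.054 = 172.0230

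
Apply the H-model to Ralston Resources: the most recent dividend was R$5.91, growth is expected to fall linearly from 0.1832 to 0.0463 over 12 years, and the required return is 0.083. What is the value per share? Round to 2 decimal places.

R$300.77

H-model: P₀ = D₀[(1+g_L) + H(g_S−g_L)]/(r−g_L), with H = 12/2 = 6.
P₀ = 5.91 × [(1+0.0463) + 6×(0.1832−0.0463)] / (0.083−0.0463)
   = 5.91 × 1.8677 / 0.0367 = 300.7659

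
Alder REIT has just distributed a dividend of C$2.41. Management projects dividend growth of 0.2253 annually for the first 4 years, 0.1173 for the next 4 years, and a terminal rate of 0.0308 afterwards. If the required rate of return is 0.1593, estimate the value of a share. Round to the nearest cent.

C$42.89

Three-stage DDM. Project D₁…D_8; terminal Gordon value at t=8 with g = 0.0308; discount at r = 0.1593.
D_1 = 2.9530
D_2 = 3.6183
D_3 = 4.4335
D_4 = 5.4323
D_5 = 6.0696
D_6 = 6.7815
D_7 = 7.5770
D_8 = 8.4658
TV_8 = 8.7265/(0.1593−0.0308) = 67.9106
P₀ = Σ Dₜ/(1+r)ᵗ + TV_8/(1+r)^8 = 42.8862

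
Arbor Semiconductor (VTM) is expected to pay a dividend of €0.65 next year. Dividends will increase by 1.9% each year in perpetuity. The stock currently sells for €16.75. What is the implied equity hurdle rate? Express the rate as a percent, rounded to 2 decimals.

Rearranging the constant-growth DDM: r = D₁/P₀ + g.
r = 0.6500 / 16.75 + 0.019 = 0.03881 + 0.019 = 0.05781

5.78%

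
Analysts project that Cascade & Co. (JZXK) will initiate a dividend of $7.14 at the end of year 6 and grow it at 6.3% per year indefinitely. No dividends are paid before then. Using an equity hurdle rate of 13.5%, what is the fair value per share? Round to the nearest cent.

$52.65

Deferred-dividend DDM. At t=5 the remaining stream is a growing perpetuity with first payment D_6 = 7.14.
V_5 = D_6/(r−g) = 7.14/(0.135−0.063) = 99.1667
P₀ = V_5/(1+r)^5 = 99.1667/(1+0.135)^5 = 52.6485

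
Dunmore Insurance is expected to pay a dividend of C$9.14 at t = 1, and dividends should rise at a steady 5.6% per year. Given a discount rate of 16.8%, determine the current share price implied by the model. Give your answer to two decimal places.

C$81.61

Gordon growth model: P₀ = D₁/(r − g), with D₁ = 9.14 given directly.
P₀ = 9.1400 / (0.168 − 0.056) = 9.1400 / 0.112 = 81.6071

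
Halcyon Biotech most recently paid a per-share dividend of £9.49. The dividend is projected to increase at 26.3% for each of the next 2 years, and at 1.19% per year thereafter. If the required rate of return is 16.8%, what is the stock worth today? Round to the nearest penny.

Two-stage DDM. Project D₁…D_2 at 0.263, terminal growth 0.0119, discount at r = 0.168.
D_1 = 11.9859
D_2 = 15.1382
Terminal value at t=2: TV = D_3/(r−g) = 15.3183/(0.168−0.0119) = 98.1313
P₀ = 11.9859/(1+0.168)^1 + 15.1382/(1+0.168)^2 + 98.1313/(1+0.168)^2 = 93.2904

£93.29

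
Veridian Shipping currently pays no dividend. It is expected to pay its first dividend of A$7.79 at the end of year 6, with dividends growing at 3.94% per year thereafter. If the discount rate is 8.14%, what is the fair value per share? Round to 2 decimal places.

A$125.42

Deferred-dividend DDM. At t=5 the remaining stream is a growing perpetuity with first payment D_6 = 7.79.
V_5 = D_6/(r−g) = 7.79/(0.0814−0.0394) = 185.4762
P₀ = V_5/(1+r)^5 = 185.4762/(1+0.0814)^5 = 125.4170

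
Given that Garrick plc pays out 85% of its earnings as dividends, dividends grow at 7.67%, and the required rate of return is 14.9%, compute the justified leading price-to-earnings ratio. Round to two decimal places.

Justified leading P/E = b/(r−g) = 0.85/(0.149−0.0767) = 11.7566

11.76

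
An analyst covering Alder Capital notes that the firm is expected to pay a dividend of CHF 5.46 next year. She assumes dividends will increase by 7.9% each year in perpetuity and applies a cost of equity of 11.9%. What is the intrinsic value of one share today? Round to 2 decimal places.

Gordon growth model: P₀ = D₁/(r − g), with D₁ = 5.46 given directly.
P₀ = 5.4600 / (0.119 − 0.079) = 5.4600 / 0.04 = 136.5000

CHF 136.50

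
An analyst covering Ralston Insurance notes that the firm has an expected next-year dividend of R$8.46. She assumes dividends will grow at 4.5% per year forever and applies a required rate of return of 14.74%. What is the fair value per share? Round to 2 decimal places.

Gordon growth model: P₀ = D₁/(r − g), with D₁ = 8.46 given directly.
P₀ = 8.4600 / (0.1474 − 0.045) = 8.4600 / 0.1024 = 82.6172

R$82.62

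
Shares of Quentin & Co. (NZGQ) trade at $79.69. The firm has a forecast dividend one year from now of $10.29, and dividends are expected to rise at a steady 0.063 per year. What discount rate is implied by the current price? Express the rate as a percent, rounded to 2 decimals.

Rearranging the constant-growth DDM: r = D₁/P₀ + g.
r = 10.2900 / 79.69 + 0.063 = 0.12913 + 0.063 = 0.19213

19.21%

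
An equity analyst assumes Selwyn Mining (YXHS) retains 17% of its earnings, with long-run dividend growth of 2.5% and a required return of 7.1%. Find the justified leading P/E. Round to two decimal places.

Payout ratio b = 1 − 0.17 = 0.83.
Justified leading P/E = b/(r−g) = 0.83/(0.071−0.025) = 18.0435

18.04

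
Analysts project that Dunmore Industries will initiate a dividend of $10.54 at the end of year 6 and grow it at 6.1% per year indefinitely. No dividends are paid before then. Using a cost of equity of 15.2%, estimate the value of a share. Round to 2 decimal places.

Deferred-dividend DDM. At t=5 the remaining stream is a growing perpetuity with first payment D_6 = 10.54.
V_5 = D_6/(r−g) = 10.54/(0.152−0.061) = 115.8242
P₀ = V_5/(1+r)^5 = 115.8242/(1+0.152)^5 = 57.0869

$57.09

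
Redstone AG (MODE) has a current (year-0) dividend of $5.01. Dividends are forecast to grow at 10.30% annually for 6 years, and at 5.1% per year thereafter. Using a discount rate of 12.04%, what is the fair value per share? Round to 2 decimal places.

$97.54

Two-stage DDM. Project D₁…D_6 at 0.103, terminal growth 0.051, discount at r = 0.1204.
D_1 = 5.5260
D_2 = 6.0952
D_3 = 6.7230
D_4 = 7.4155
D_5 = 8.1793
D_6 = 9.0218
Terminal value at t=6: TV = D_7/(r−g) = 9.4819/(0.1204−0.051) = 136.6262
P₀ = 5.5260/(1+0.1204)^1 + 6.0952/(1+0.1204)^2 + 6.7230/(1+0.1204)^3 + 7.4155/(1+0.1204)^4 + 8.1793/(1+0.1204)^5 + 9.0218/(1+0.1204)^6 + 136.6262/(1+0.1204)^6 = 97.5387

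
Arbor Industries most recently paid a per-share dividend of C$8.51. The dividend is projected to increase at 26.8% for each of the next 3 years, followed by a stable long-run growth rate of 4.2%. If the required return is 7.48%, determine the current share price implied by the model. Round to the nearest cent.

Two-stage DDM. Project D₁…D_3 at 0.268, terminal growth 0.042, discount at r = 0.0748.
D_1 = 10.7907
D_2 = 13.6826
D_3 = 17.3495
Terminal value at t=3: TV = D_4/(r−g) = 18.0782/(0.0748−0.042) = 551.1644
P₀ = 10.7907/(1+0.0748)^1 + 13.6826/(1+0.0748)^2 + 17.3495/(1+0.0748)^3 + 551.1644/(1+0.0748)^3 = 479.7709

C$479.77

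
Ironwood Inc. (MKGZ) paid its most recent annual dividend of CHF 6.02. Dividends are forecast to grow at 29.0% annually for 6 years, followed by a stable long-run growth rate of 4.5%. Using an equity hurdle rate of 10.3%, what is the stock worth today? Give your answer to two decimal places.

Two-stage DDM. Project D₁…D_6 at 0.29, terminal growth 0.045, discount at r = 0.103.
D_1 = 7.7658
D_2 = 10.0179
D_3 = 12.9231
D_4 = 16.6708
D_5 = 21.5053
D_6 = 27.7418
Terminal value at t=6: TV = D_7/(r−g) = 28.9902/(0.103−0.045) = 499.8308
P₀ = 7.7658/(1+0.103)^1 + 10.0179/(1+0.103)^2 + 12.9231/(1+0.103)^3 + 16.6708/(1+0.103)^4 + 21.5053/(1+0.103)^5 + 27.7418/(1+0.103)^6 + 499.8308/(1+0.103)^6 = 342.3147

CHF 342.31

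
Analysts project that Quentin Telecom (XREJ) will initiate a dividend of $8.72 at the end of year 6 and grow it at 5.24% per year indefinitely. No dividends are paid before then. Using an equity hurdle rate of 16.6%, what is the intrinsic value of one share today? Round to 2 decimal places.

$35.62

Deferred-dividend DDM. At t=5 the remaining stream is a growing perpetuity with first payment D_6 = 8.72.
V_5 = D_6/(r−g) = 8.72/(0.166−0.0524) = 76.7606
P₀ = V_5/(1+r)^5 = 76.7606/(1+0.166)^5 = 35.6160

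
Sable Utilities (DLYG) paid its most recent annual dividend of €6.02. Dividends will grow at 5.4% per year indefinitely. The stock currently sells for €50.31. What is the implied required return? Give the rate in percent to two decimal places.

18.01%

Rearranging the constant-growth DDM: r = D₁/P₀ + g.
D₁ = 6.02 × (1 + 0.054) = 6.3451.
r = 6.3451 / 50.31 + 0.054 = 0.12612 + 0.054 = 0.18012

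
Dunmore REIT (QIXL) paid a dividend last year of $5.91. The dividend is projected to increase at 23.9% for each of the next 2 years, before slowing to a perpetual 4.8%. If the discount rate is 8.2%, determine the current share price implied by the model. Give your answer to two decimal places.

Two-stage DDM. Project D₁…D_2 at 0.239, terminal growth 0.048, discount at r = 0.082.
D_1 = 7.3225
D_2 = 9.0726
Terminal value at t=2: TV = D_3/(r−g) = 9.5080/(0.082−0.048) = 279.6485
P₀ = 7.3225/(1+0.082)^1 + 9.0726/(1+0.082)^2 + 279.6485/(1+0.082)^2 = 253.3851

$253.39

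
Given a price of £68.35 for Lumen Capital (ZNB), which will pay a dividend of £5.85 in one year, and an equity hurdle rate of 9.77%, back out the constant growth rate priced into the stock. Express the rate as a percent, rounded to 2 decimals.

1.21%

From P₀ = D₁/(r − g), the implied growth is g = r − D₁/P₀.
g = 0.0977 − 5.85/68.35 = 0.0977 − 0.08559 = 0.01211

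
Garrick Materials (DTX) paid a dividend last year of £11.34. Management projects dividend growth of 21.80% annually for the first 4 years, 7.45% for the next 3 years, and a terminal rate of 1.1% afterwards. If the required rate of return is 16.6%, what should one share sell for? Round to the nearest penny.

£154.04

Three-stage DDM. Project D₁…D_7; terminal Gordon value at t=7 with g = 0.011; discount at r = 0.166.
D_1 = 13.8121
D_2 = 16.8232
D_3 = 20.4906
D_4 = 24.9576
D_5 = 26.8169
D_6 = 28.8148
D_7 = 30.9615
TV_7 = 31.3020/(0.166−0.011) = 201.9486
P₀ = Σ Dₜ/(1+r)ᵗ + TV_7/(1+r)^7 = 154.0444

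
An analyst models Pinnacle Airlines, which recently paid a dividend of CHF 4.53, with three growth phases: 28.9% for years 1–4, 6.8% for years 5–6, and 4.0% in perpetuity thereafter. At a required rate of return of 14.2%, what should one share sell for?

Three-stage DDM. Project D₁…D_6; terminal Gordon value at t=6 with g = 0.04; discount at r = 0.142.
D_1 = 5.8392
D_2 = 7.5267
D_3 = 9.7019
D_4 = 12.5058
D_5 = 13.3561
D_6 = 14.2644
TV_6 = 14.8349/(0.142−0.04) = 145.4406
P₀ = Σ Dₜ/(1+r)ᵗ + TV_6/(1+r)^6 = 103.6257

CHF 103.63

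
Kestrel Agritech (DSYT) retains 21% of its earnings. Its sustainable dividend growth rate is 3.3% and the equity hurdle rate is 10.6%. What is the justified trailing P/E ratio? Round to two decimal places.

11.18

Payout ratio b = 1 − 0.21 = 0.79.
Justified trailing P/E = b(1+g)/(r−g) = 0.79×(1+0.033)/(0.106−0.033) = 11.1790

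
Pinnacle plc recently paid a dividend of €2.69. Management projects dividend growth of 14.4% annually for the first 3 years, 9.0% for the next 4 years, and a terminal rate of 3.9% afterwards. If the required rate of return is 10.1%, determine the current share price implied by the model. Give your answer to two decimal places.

Three-stage DDM. Project D₁…D_7; terminal Gordon value at t=7 with g = 0.039; discount at r = 0.101.
D_1 = 3.0774
D_2 = 3.5205
D_3 = 4.0275
D_4 = 4.3899
D_5 = 4.7850
D_6 = 5.2157
D_7 = 5.6851
TV_7 = 5.9068/(0.101−0.039) = 95.2709
P₀ = Σ Dₜ/(1+r)ᵗ + TV_7/(1+r)^7 = 69.0681

€69.07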